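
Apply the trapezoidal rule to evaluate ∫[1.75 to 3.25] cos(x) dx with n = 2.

f(x) = cos(x)
a = 1.75, b = 3.25, n = 2
h = (b - a)/n = 0.750000

Trapezoidal rule: (h/2)[f(x₀) + 2f(x₁) + 2f(x₂) + ... + f(xₙ)]

x_0 = 1.7500, f(x_0) = -0.178246, coefficient = 1
x_1 = 2.5000, f(x_1) = -0.801144, coefficient = 2
x_2 = 3.2500, f(x_2) = -0.994130, coefficient = 1

I ≈ (0.750000/2) × -2.774663 = -1.040499
Exact value: -1.092181
Error: 0.051682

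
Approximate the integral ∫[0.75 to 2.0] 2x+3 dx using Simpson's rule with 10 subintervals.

f(x) = 2x+3
a = 0.75, b = 2.0, n = 10
h = (b - a)/n = 0.125000

Simpson's rule: (h/3)[f(x₀) + 4f(x₁) + 2f(x₂) + ... + f(xₙ)]

x_0 = 0.7500, f(x_0) = 4.500000, coefficient = 1
x_1 = 0.8750, f(x_1) = 4.750000, coefficient = 4
x_2 = 1.0000, f(x_2) = 5.000000, coefficient = 2
x_3 = 1.1250, f(x_3) = 5.250000, coefficient = 4
x_4 = 1.2500, f(x_4) = 5.500000, coefficient = 2
x_5 = 1.3750, f(x_5) = 5.750000, coefficient = 4
x_6 = 1.5000, f(x_6) = 6.000000, coefficient = 2
x_7 = 1.6250, f(x_7) = 6.250000, coefficient = 4
x_8 = 1.7500, f(x_8) = 6.500000, coefficient = 2
x_9 = 1.8750, f(x_9) = 6.750000, coefficient = 4
x_10 = 2.0000, f(x_10) = 7.000000, coefficient = 1

I ≈ (0.125000/3) × 172.500000 = 7.187500
Exact value: 7.187500
Error: 0.000000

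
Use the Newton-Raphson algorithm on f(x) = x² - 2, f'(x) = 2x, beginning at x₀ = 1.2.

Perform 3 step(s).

f(x) = x² - 2
f'(x) = 2x
x₀ = 1.2

Newton-Raphson formula: x_{n+1} = x_n - f(x_n)/f'(x_n)

Iteration 1:
  f(1.200000) = -0.560000
  f'(1.200000) = 2.400000
  x_1 = 1.200000 - (-0.560000)/2.400000 = 1.433333
Iteration 2:
  f(1.433333) = 0.054444
  f'(1.433333) = 2.866667
  x_2 = 1.433333 - 0.054444/2.866667 = 1.414341
Iteration 3:
  f(1.414341) = 0.000361
  f'(1.414341) = 2.828682
  x_3 = 1.414341 - 0.000361/2.828682 = 1.414214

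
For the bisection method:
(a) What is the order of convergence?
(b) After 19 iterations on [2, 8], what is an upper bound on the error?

(a) Bisection has linear (order 1) convergence; the error is halved each step.

(b) Error bound = (b-a)/2^n = (8 - 2)/2^{19}
    = 6/2^{19}

(a) 1 (linear); (b) error ≤ 1.14e-05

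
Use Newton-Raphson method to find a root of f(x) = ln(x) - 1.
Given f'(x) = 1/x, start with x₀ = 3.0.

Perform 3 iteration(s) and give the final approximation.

f(x) = ln(x) - 1
f'(x) = 1/x
x₀ = 3.0

Newton-Raphson formula: x_{n+1} = x_n - f(x_n)/f'(x_n)

Iteration 1:
  f(3.000000) = 0.098612
  f'(3.000000) = 0.333333
  x_1 = 3.000000 - 0.098612/0.333333 = 2.704163
Iteration 2:
  f(2.704163) = -0.005208
  f'(2.704163) = 0.369800
  x_2 = 2.704163 - (-0.005208)/0.369800 = 2.718245
Iteration 3:
  f(2.718245) = -0.000014
  f'(2.718245) = 0.367884
  x_3 = 2.718245 - (-0.000014)/0.367884 = 2.718282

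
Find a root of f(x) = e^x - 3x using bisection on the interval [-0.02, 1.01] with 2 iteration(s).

f(x) = e^x - 3x
Initial interval: [-0.02, 1.01]

Iteration 1:
  c_1 = (-0.020000 + 1.010000)/2 = 0.495000
  f(c_1) = f(0.495000) = 0.155498
  f(a) × f(c) ≥ 0, new interval: [0.495000, 1.010000]
Iteration 2:
  c_2 = (0.495000 + 1.010000)/2 = 0.752500
  f(c_2) = f(0.752500) = -0.135201
  f(a) × f(c) < 0, new interval: [0.495000, 0.752500]

After 2 iteration(s), the approximation is c_2 = 0.752500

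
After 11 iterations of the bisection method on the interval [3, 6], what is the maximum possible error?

Bisection error bound: |error| ≤ (b-a)/2^n
|error| ≤ (6 - 3)/2^11 = 3/2^11
|error| ≤ 0.0014648438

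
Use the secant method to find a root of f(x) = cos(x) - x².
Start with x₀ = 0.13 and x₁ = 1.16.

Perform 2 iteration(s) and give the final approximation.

f(x) = cos(x) - x²
x₀ = 0.13, x₁ = 1.16

Secant formula: x_{n+1} = x_n - f(x_n)(x_n - x_{n-1})/(f(x_n) - f(x_{n-1}))

Iteration 1:
  f(0.130000) = 0.974662
  f(1.160000) = -0.946260
  x_2 = 1.160000 - (-0.946260)×(1.160000 - 0.130000)/(-0.946260 - 0.974662)
       = 0.652614
Iteration 2:
  f(1.160000) = -0.946260
  f(0.652614) = 0.368593
  x_3 = 0.652614 - 0.368593×(0.652614 - 1.160000)/(0.368593 - (-0.946260))
       = 0.794850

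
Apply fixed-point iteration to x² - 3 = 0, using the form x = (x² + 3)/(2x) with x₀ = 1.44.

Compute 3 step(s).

Equation: x² - 3 = 0
Fixed-point form: x = (x² + 3)/(2x)
x₀ = 1.44

x_1 = g(1.440000) = 1.761667
x_2 = g(1.761667) = 1.732300
x_3 = g(1.732300) = 1.732051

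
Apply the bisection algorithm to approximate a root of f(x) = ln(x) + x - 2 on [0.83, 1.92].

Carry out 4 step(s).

f(x) = ln(x) + x - 2
Initial interval: [0.83, 1.92]

Iteration 1:
  c_1 = (0.830000 + 1.920000)/2 = 1.375000
  f(c_1) = f(1.375000) = -0.306546
  f(a) × f(c) ≥ 0, new interval: [1.375000, 1.920000]
Iteration 2:
  c_2 = (1.375000 + 1.920000)/2 = 1.647500
  f(c_2) = f(1.647500) = 0.146759
  f(a) × f(c) < 0, new interval: [1.375000, 1.647500]
Iteration 3:
  c_3 = (1.375000 + 1.647500)/2 = 1.511250
  f(c_3) = f(1.511250) = -0.075813
  f(a) × f(c) ≥ 0, new interval: [1.511250, 1.647500]
Iteration 4:
  c_4 = (1.511250 + 1.647500)/2 = 1.579375
  f(c_4) = f(1.579375) = 0.036404
  f(a) × f(c) < 0, new interval: [1.511250, 1.579375]

After 4 iteration(s), the approximation is c_4 = 1.579375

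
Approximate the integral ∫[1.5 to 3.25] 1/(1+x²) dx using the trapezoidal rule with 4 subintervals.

f(x) = 1/(1+x²)
a = 1.5, b = 3.25, n = 4
h = (b - a)/n = 0.437500

Trapezoidal rule: (h/2)[f(x₀) + 2f(x₁) + 2f(x₂) + ... + f(xₙ)]

x_0 = 1.5000, f(x_0) = 0.307692, coefficient = 1
x_1 = 1.9375, f(x_1) = 0.210353, coefficient = 2
x_2 = 2.3750, f(x_2) = 0.150588, coefficient = 2
x_3 = 2.8125, f(x_3) = 0.112231, coefficient = 2
x_4 = 3.2500, f(x_4) = 0.086486, coefficient = 1

I ≈ (0.437500/2) × 1.340525 = 0.293240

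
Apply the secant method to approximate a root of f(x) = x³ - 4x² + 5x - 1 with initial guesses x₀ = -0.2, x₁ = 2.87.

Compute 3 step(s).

f(x) = x³ - 4x² + 5x - 1
x₀ = -0.2, x₁ = 2.87

Secant formula: x_{n+1} = x_n - f(x_n)(x_n - x_{n-1})/(f(x_n) - f(x_{n-1}))

Iteration 1:
  f(-0.200000) = -2.168000
  f(2.870000) = 4.042303
  x_2 = 2.870000 - 4.042303×(2.870000 - (-0.200000))/(4.042303 - (-2.168000))
       = 0.871729
Iteration 2:
  f(2.870000) = 4.042303
  f(0.871729) = 0.981436
  x_3 = 0.871729 - 0.981436×(0.871729 - 2.870000)/(0.981436 - 4.042303)
       = 0.231003
Iteration 3:
  f(0.871729) = 0.981436
  f(0.231003) = -0.046107
  x_4 = 0.231003 - (-0.046107)×(0.231003 - 0.871729)/(-0.046107 - 0.981436)
       = 0.259753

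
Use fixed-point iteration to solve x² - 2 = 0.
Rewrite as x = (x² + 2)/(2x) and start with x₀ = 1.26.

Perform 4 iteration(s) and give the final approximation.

Equation: x² - 2 = 0
Fixed-point form: x = (x² + 2)/(2x)
x₀ = 1.26

x_1 = g(1.260000) = 1.423651
x_2 = g(1.423651) = 1.414245
x_3 = g(1.414245) = 1.414214
x_4 = g(1.414214) = 1.414214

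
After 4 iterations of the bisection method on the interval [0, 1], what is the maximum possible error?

Bisection error bound: |error| ≤ (b-a)/2^n
|error| ≤ (1 - 0)/2^4 = 1/2^4
|error| ≤ 0.0625000000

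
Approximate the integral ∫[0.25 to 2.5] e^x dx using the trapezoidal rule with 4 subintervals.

f(x) = e^x
a = 0.25, b = 2.5, n = 4
h = (b - a)/n = 0.562500

Trapezoidal rule: (h/2)[f(x₀) + 2f(x₁) + 2f(x₂) + ... + f(xₙ)]

x_0 = 0.2500, f(x_0) = 1.284025, coefficient = 1
x_1 = 0.8125, f(x_1) = 2.253535, coefficient = 2
x_2 = 1.3750, f(x_2) = 3.955077, coefficient = 2
x_3 = 1.9375, f(x_3) = 6.941376, coefficient = 2
x_4 = 2.5000, f(x_4) = 12.182494, coefficient = 1

I ≈ (0.562500/2) × 39.766494 = 11.184326
Exact value: 10.898469
Error: 0.285858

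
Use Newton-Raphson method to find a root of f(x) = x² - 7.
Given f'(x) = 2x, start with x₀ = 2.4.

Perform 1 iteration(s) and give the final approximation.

f(x) = x² - 7
f'(x) = 2x
x₀ = 2.4

Newton-Raphson formula: x_{n+1} = x_n - f(x_n)/f'(x_n)

Iteration 1:
  f(2.400000) = -1.240000
  f'(2.400000) = 4.800000
  x_1 = 2.400000 - (-1.240000)/4.800000 = 2.658333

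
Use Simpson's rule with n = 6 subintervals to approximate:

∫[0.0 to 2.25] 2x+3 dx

f(x) = 2x+3
a = 0.0, b = 2.25, n = 6
h = (b - a)/n = 0.375000

Simpson's rule: (h/3)[f(x₀) + 4f(x₁) + 2f(x₂) + ... + f(xₙ)]

x_0 = 0.0000, f(x_0) = 3.000000, coefficient = 1
x_1 = 0.3750, f(x_1) = 3.750000, coefficient = 4
x_2 = 0.7500, f(x_2) = 4.500000, coefficient = 2
x_3 = 1.1250, f(x_3) = 5.250000, coefficient = 4
x_4 = 1.5000, f(x_4) = 6.000000, coefficient = 2
x_5 = 1.8750, f(x_5) = 6.750000, coefficient = 4
x_6 = 2.2500, f(x_6) = 7.500000, coefficient = 1

I ≈ (0.375000/3) × 94.500000 = 11.812500
Exact value: 11.812500
Error: 0.000000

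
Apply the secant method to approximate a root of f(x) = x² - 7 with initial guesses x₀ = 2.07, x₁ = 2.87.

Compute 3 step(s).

f(x) = x² - 7
x₀ = 2.07, x₁ = 2.87

Secant formula: x_{n+1} = x_n - f(x_n)(x_n - x_{n-1})/(f(x_n) - f(x_{n-1}))

Iteration 1:
  f(2.070000) = -2.715100
  f(2.870000) = 1.236900
  x_2 = 2.870000 - 1.236900×(2.870000 - 2.070000)/(1.236900 - (-2.715100))
       = 2.619615
Iteration 2:
  f(2.870000) = 1.236900
  f(2.619615) = -0.137615
  x_3 = 2.619615 - (-0.137615)×(2.619615 - 2.870000)/(-0.137615 - 1.236900)
       = 2.644684
Iteration 3:
  f(2.619615) = -0.137615
  f(2.644684) = -0.005648
  x_4 = 2.644684 - (-0.005648)×(2.644684 - 2.619615)/(-0.005648 - (-0.137615))
       = 2.645757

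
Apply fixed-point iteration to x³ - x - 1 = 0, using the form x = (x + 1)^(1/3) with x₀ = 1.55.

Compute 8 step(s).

Equation: x³ - x - 1 = 0
Fixed-point form: x = (x + 1)^(1/3)
x₀ = 1.55

x_1 = g(1.550000) = 1.366197
x_2 = g(1.366197) = 1.332550
x_3 = g(1.332550) = 1.326204
x_4 = g(1.326204) = 1.325000
x_5 = g(1.325000) = 1.324772
x_6 = g(1.324772) = 1.324728
x_7 = g(1.324728) = 1.324720
x_8 = g(1.324720) = 1.324718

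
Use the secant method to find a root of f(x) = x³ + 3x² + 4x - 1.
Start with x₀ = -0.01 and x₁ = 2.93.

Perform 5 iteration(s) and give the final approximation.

f(x) = x³ + 3x² + 4x - 1
x₀ = -0.01, x₁ = 2.93

Secant formula: x_{n+1} = x_n - f(x_n)(x_n - x_{n-1})/(f(x_n) - f(x_{n-1}))

Iteration 1:
  f(-0.010000) = -1.039701
  f(2.930000) = 61.628457
  x_2 = 2.930000 - 61.628457×(2.930000 - (-0.010000))/(61.628457 - (-1.039701))
       = 0.038776
Iteration 2:
  f(2.930000) = 61.628457
  f(0.038776) = -0.840326
  x_3 = 0.038776 - (-0.840326)×(0.038776 - 2.930000)/(-0.840326 - 61.628457)
       = 0.077669
Iteration 3:
  f(0.038776) = -0.840326
  f(0.077669) = -0.670759
  x_4 = 0.077669 - (-0.670759)×(0.077669 - 0.038776)/(-0.670759 - (-0.840326))
       = 0.231517
Iteration 4:
  f(0.077669) = -0.670759
  f(0.231517) = 0.099276
  x_5 = 0.231517 - 0.099276×(0.231517 - 0.077669)/(0.099276 - (-0.670759))
       = 0.211682
Iteration 5:
  f(0.231517) = 0.099276
  f(0.211682) = -0.009359
  x_6 = 0.211682 - (-0.009359)×(0.211682 - 0.231517)/(-0.009359 - 0.099276)
       = 0.213391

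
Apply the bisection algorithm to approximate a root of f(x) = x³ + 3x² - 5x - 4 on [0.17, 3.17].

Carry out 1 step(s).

f(x) = x³ + 3x² - 5x - 4
Initial interval: [0.17, 3.17]

Iteration 1:
  c_1 = (0.170000 + 3.170000)/2 = 1.670000
  f(c_1) = f(1.670000) = 0.674163
  f(a) × f(c) < 0, new interval: [0.170000, 1.670000]

After 1 iteration(s), the approximation is c_1 = 1.670000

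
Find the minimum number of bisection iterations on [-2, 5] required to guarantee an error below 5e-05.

We need (b-a)/2^n ≤ 5e-05
(5 - (-2))/2^n ≤ 5e-05
7/2^n ≤ 5e-05
2^n ≥ 140000
n ≥ log₂(140000) = 17.10
n ≥ 18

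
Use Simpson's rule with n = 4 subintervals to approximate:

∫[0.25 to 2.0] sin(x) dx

f(x) = sin(x)
a = 0.25, b = 2.0, n = 4
h = (b - a)/n = 0.437500

Simpson's rule: (h/3)[f(x₀) + 4f(x₁) + 2f(x₂) + ... + f(xₙ)]

x_0 = 0.2500, f(x_0) = 0.247404, coefficient = 1
x_1 = 0.6875, f(x_1) = 0.634607, coefficient = 4
x_2 = 1.1250, f(x_2) = 0.902268, coefficient = 2
x_3 = 1.5625, f(x_3) = 0.999966, coefficient = 4
x_4 = 2.0000, f(x_4) = 0.909297, coefficient = 1

I ≈ (0.437500/3) × 9.499527 = 1.385348
Exact value: 1.385059
Error: 0.000288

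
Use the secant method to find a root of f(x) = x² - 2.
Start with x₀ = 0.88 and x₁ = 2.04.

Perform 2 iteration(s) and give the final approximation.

f(x) = x² - 2
x₀ = 0.88, x₁ = 2.04

Secant formula: x_{n+1} = x_n - f(x_n)(x_n - x_{n-1})/(f(x_n) - f(x_{n-1}))

Iteration 1:
  f(0.880000) = -1.225600
  f(2.040000) = 2.161600
  x_2 = 2.040000 - 2.161600×(2.040000 - 0.880000)/(2.161600 - (-1.225600))
       = 1.299726
Iteration 2:
  f(2.040000) = 2.161600
  f(1.299726) = -0.310712
  x_3 = 1.299726 - (-0.310712)×(1.299726 - 2.040000)/(-0.310712 - 2.161600)
       = 1.392761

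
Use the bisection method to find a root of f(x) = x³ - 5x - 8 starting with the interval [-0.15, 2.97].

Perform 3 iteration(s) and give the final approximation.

f(x) = x³ - 5x - 8
Initial interval: [-0.15, 2.97]

Iteration 1:
  c_1 = (-0.150000 + 2.970000)/2 = 1.410000
  f(c_1) = f(1.410000) = -12.246779
  f(a) × f(c) ≥ 0, new interval: [1.410000, 2.970000]
Iteration 2:
  c_2 = (1.410000 + 2.970000)/2 = 2.190000
  f(c_2) = f(2.190000) = -8.446541
  f(a) × f(c) ≥ 0, new interval: [2.190000, 2.970000]
Iteration 3:
  c_3 = (2.190000 + 2.970000)/2 = 2.580000
  f(c_3) = f(2.580000) = -3.726488
  f(a) × f(c) ≥ 0, new interval: [2.580000, 2.970000]

After 3 iteration(s), the approximation is c_3 = 2.580000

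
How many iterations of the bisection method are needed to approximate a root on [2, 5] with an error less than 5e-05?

We need (b-a)/2^n ≤ 5e-05
(5 - 2)/2^n ≤ 5e-05
3/2^n ≤ 5e-05
2^n ≥ 60000
n ≥ log₂(60000) = 15.87
n ≥ 16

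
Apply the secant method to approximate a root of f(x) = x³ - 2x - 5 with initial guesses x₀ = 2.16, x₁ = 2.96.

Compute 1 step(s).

f(x) = x³ - 2x - 5
x₀ = 2.16, x₁ = 2.96

Secant formula: x_{n+1} = x_n - f(x_n)(x_n - x_{n-1})/(f(x_n) - f(x_{n-1}))

Iteration 1:
  f(2.160000) = 0.757696
  f(2.960000) = 15.014336
  x_2 = 2.960000 - 15.014336×(2.960000 - 2.160000)/(15.014336 - 0.757696)
       = 2.117482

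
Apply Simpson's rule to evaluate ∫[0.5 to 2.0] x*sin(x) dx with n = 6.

f(x) = x*sin(x)
a = 0.5, b = 2.0, n = 6
h = (b - a)/n = 0.250000

Simpson's rule: (h/3)[f(x₀) + 4f(x₁) + 2f(x₂) + ... + f(xₙ)]

x_0 = 0.5000, f(x_0) = 0.239713, coefficient = 1
x_1 = 0.7500, f(x_1) = 0.511229, coefficient = 4
x_2 = 1.0000, f(x_2) = 0.841471, coefficient = 2
x_3 = 1.2500, f(x_3) = 1.186231, coefficient = 4
x_4 = 1.5000, f(x_4) = 1.496242, coefficient = 2
x_5 = 1.7500, f(x_5) = 1.721975, coefficient = 4
x_6 = 2.0000, f(x_6) = 1.818595, coefficient = 1

I ≈ (0.250000/3) × 20.411476 = 1.700956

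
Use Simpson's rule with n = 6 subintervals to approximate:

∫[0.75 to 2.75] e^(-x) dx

f(x) = e^(-x)
a = 0.75, b = 2.75, n = 6
h = (b - a)/n = 0.333333

Simpson's rule: (h/3)[f(x₀) + 4f(x₁) + 2f(x₂) + ... + f(xₙ)]

x_0 = 0.7500, f(x_0) = 0.472367, coefficient = 1
x_1 = 1.0833, f(x_1) = 0.338465, coefficient = 4
x_2 = 1.4167, f(x_2) = 0.242521, coefficient = 2
x_3 = 1.7500, f(x_3) = 0.173774, coefficient = 4
x_4 = 2.0833, f(x_4) = 0.124514, coefficient = 2
x_5 = 2.4167, f(x_5) = 0.089219, coefficient = 4
x_6 = 2.7500, f(x_6) = 0.063928, coefficient = 1

I ≈ (0.333333/3) × 3.676197 = 0.408466
Exact value: 0.408439
Error: 0.000028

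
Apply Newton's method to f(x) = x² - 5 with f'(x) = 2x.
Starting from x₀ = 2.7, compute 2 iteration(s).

f(x) = x² - 5
f'(x) = 2x
x₀ = 2.7

Newton-Raphson formula: x_{n+1} = x_n - f(x_n)/f'(x_n)

Iteration 1:
  f(2.700000) = 2.290000
  f'(2.700000) = 5.400000
  x_1 = 2.700000 - 2.290000/5.400000 = 2.275926
Iteration 2:
  f(2.275926) = 0.179839
  f'(2.275926) = 4.551852
  x_2 = 2.275926 - 0.179839/4.551852 = 2.236417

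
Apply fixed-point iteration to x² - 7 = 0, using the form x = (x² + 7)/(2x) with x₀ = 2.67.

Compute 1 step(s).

Equation: x² - 7 = 0
Fixed-point form: x = (x² + 7)/(2x)
x₀ = 2.67

x_1 = g(2.670000) = 2.645861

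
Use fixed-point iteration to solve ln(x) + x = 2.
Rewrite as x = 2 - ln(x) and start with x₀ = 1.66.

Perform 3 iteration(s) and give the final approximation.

Equation: ln(x) + x = 2
Fixed-point form: x = 2 - ln(x)
x₀ = 1.66

x_1 = g(1.660000) = 1.493182
x_2 = g(1.493182) = 1.599090
x_3 = g(1.599090) = 1.530565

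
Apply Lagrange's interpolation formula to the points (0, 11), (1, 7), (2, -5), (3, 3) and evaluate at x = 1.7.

Lagrange interpolation formula:
P(x) = Σ yᵢ × Lᵢ(x)
where Lᵢ(x) = Π_{j≠i} (x - xⱼ)/(xᵢ - xⱼ)

L_0(1.7) = (1.7 - 1)/(0 - 1) × (1.7 - 2)/(0 - 2) × (1.7 - 3)/(0 - 3) = -0.045500
L_1(1.7) = (1.7 - 0)/(1 - 0) × (1.7 - 2)/(1 - 2) × (1.7 - 3)/(1 - 3) = 0.331500
L_2(1.7) = (1.7 - 0)/(2 - 0) × (1.7 - 1)/(2 - 1) × (1.7 - 3)/(2 - 3) = 0.773500
L_3(1.7) = (1.7 - 0)/(3 - 0) × (1.7 - 1)/(3 - 1) × (1.7 - 2)/(3 - 2) = -0.059500

P(1.7) = 11×L_0(1.7) + 7×L_1(1.7) + (-5)×L_2(1.7) + 3×L_3(1.7)
P(1.7) = -2.226000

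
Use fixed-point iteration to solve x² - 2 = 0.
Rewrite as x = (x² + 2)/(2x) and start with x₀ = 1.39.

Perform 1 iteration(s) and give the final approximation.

Equation: x² - 2 = 0
Fixed-point form: x = (x² + 2)/(2x)
x₀ = 1.39

x_1 = g(1.390000) = 1.414424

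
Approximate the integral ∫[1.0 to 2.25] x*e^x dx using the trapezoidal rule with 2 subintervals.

f(x) = x*e^x
a = 1.0, b = 2.25, n = 2
h = (b - a)/n = 0.625000

Trapezoidal rule: (h/2)[f(x₀) + 2f(x₁) + 2f(x₂) + ... + f(xₙ)]

x_0 = 1.0000, f(x_0) = 2.718282, coefficient = 1
x_1 = 1.6250, f(x_1) = 8.252431, coefficient = 2
x_2 = 2.2500, f(x_2) = 21.347406, coefficient = 1

I ≈ (0.625000/2) × 40.570549 = 12.678297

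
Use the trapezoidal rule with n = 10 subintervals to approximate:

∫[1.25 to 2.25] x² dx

f(x) = x²
a = 1.25, b = 2.25, n = 10
h = (b - a)/n = 0.100000

Trapezoidal rule: (h/2)[f(x₀) + 2f(x₁) + 2f(x₂) + ... + f(xₙ)]

x_0 = 1.2500, f(x_0) = 1.562500, coefficient = 1
x_1 = 1.3500, f(x_1) = 1.822500, coefficient = 2
x_2 = 1.4500, f(x_2) = 2.102500, coefficient = 2
x_3 = 1.5500, f(x_3) = 2.402500, coefficient = 2
x_4 = 1.6500, f(x_4) = 2.722500, coefficient = 2
x_5 = 1.7500, f(x_5) = 3.062500, coefficient = 2
x_6 = 1.8500, f(x_6) = 3.422500, coefficient = 2
x_7 = 1.9500, f(x_7) = 3.802500, coefficient = 2
x_8 = 2.0500, f(x_8) = 4.202500, coefficient = 2
x_9 = 2.1500, f(x_9) = 4.622500, coefficient = 2
x_10 = 2.2500, f(x_10) = 5.062500, coefficient = 1

I ≈ (0.100000/2) × 62.950000 = 3.147500
Exact value: 3.145833
Error: 0.001667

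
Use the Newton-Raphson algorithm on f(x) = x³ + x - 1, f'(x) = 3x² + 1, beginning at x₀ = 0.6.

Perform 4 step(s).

f(x) = x³ + x - 1
f'(x) = 3x² + 1
x₀ = 0.6

Newton-Raphson formula: x_{n+1} = x_n - f(x_n)/f'(x_n)

Iteration 1:
  f(0.600000) = -0.184000
  f'(0.600000) = 2.080000
  x_1 = 0.600000 - (-0.184000)/2.080000 = 0.688462
Iteration 2:
  f(0.688462) = 0.014778
  f'(0.688462) = 2.421938
  x_2 = 0.688462 - 0.014778/2.421938 = 0.682360
Iteration 3:
  f(0.682360) = 0.000077
  f'(0.682360) = 2.396845
  x_3 = 0.682360 - 0.000077/2.396845 = 0.682328
Iteration 4:
  f(0.682328) = 0.000000
  f'(0.682328) = 2.396714
  x_4 = 0.682328 - 0.000000/2.396714 = 0.682328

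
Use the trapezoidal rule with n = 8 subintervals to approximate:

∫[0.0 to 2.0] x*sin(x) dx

f(x) = x*sin(x)
a = 0.0, b = 2.0, n = 8
h = (b - a)/n = 0.250000

Trapezoidal rule: (h/2)[f(x₀) + 2f(x₁) + 2f(x₂) + ... + f(xₙ)]

x_0 = 0.0000, f(x_0) = 0.000000, coefficient = 1
x_1 = 0.2500, f(x_1) = 0.061851, coefficient = 2
x_2 = 0.5000, f(x_2) = 0.239713, coefficient = 2
x_3 = 0.7500, f(x_3) = 0.511229, coefficient = 2
x_4 = 1.0000, f(x_4) = 0.841471, coefficient = 2
x_5 = 1.2500, f(x_5) = 1.186231, coefficient = 2
x_6 = 1.5000, f(x_6) = 1.496242, coefficient = 2
x_7 = 1.7500, f(x_7) = 1.721975, coefficient = 2
x_8 = 2.0000, f(x_8) = 1.818595, coefficient = 1

I ≈ (0.250000/2) × 13.936020 = 1.742002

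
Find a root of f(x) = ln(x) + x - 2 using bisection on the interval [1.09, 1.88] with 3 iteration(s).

f(x) = ln(x) + x - 2
Initial interval: [1.09, 1.88]

Iteration 1:
  c_1 = (1.090000 + 1.880000)/2 = 1.485000
  f(c_1) = f(1.485000) = -0.119585
  f(a) × f(c) ≥ 0, new interval: [1.485000, 1.880000]
Iteration 2:
  c_2 = (1.485000 + 1.880000)/2 = 1.682500
  f(c_2) = f(1.682500) = 0.202781
  f(a) × f(c) < 0, new interval: [1.485000, 1.682500]
Iteration 3:
  c_3 = (1.485000 + 1.682500)/2 = 1.583750
  f(c_3) = f(1.583750) = 0.043545
  f(a) × f(c) < 0, new interval: [1.485000, 1.583750]

After 3 iteration(s), the approximation is c_3 = 1.583750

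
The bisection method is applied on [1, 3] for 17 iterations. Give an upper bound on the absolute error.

Bisection error bound: |error| ≤ (b-a)/2^n
|error| ≤ (3 - 1)/2^17 = 2/2^17
|error| ≤ 0.0000152588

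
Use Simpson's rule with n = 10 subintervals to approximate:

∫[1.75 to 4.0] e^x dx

f(x) = e^x
a = 1.75, b = 4.0, n = 10
h = (b - a)/n = 0.225000

Simpson's rule: (h/3)[f(x₀) + 4f(x₁) + 2f(x₂) + ... + f(xₙ)]

x_0 = 1.7500, f(x_0) = 5.754603, coefficient = 1
x_1 = 1.9750, f(x_1) = 7.206620, coefficient = 4
x_2 = 2.2000, f(x_2) = 9.025013, coefficient = 2
x_3 = 2.4250, f(x_3) = 11.302229, coefficient = 4
x_4 = 2.6500, f(x_4) = 14.154039, coefficient = 2
x_5 = 2.8750, f(x_5) = 17.725424, coefficient = 4
x_6 = 3.1000, f(x_6) = 22.197951, coefficient = 2
x_7 = 3.3250, f(x_7) = 27.798999, coefficient = 4
x_8 = 3.5500, f(x_8) = 34.813317, coefficient = 2
x_9 = 3.7750, f(x_9) = 43.597508, coefficient = 4
x_10 = 4.0000, f(x_10) = 54.598150, coefficient = 1

I ≈ (0.225000/3) × 651.256515 = 48.844239
Exact value: 48.843547
Error: 0.000691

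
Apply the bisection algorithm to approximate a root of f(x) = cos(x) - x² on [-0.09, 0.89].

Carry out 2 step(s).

f(x) = cos(x) - x²
Initial interval: [-0.09, 0.89]

Iteration 1:
  c_1 = (-0.090000 + 0.890000)/2 = 0.400000
  f(c_1) = f(0.400000) = 0.761061
  f(a) × f(c) ≥ 0, new interval: [0.400000, 0.890000]
Iteration 2:
  c_2 = (0.400000 + 0.890000)/2 = 0.645000
  f(c_2) = f(0.645000) = 0.383075
  f(a) × f(c) ≥ 0, new interval: [0.645000, 0.890000]

After 2 iteration(s), the approximation is c_2 = 0.645000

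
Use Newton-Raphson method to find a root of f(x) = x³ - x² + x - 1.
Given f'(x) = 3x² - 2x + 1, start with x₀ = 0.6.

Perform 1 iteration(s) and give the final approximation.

f(x) = x³ - x² + x - 1
f'(x) = 3x² - 2x + 1
x₀ = 0.6

Newton-Raphson formula: x_{n+1} = x_n - f(x_n)/f'(x_n)

Iteration 1:
  f(0.600000) = -0.544000
  f'(0.600000) = 0.880000
  x_1 = 0.600000 - (-0.544000)/0.880000 = 1.218182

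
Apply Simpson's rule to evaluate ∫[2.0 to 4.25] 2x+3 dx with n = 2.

f(x) = 2x+3
a = 2.0, b = 4.25, n = 2
h = (b - a)/n = 1.125000

Simpson's rule: (h/3)[f(x₀) + 4f(x₁) + 2f(x₂) + ... + f(xₙ)]

x_0 = 2.0000, f(x_0) = 7.000000, coefficient = 1
x_1 = 3.1250, f(x_1) = 9.250000, coefficient = 4
x_2 = 4.2500, f(x_2) = 11.500000, coefficient = 1

I ≈ (1.125000/3) × 55.500000 = 20.812500
Exact value: 20.812500
Error: 0.000000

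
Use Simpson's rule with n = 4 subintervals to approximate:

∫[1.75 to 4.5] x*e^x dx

f(x) = x*e^x
a = 1.75, b = 4.5, n = 4
h = (b - a)/n = 0.687500

Simpson's rule: (h/3)[f(x₀) + 4f(x₁) + 2f(x₂) + ... + f(xₙ)]

x_0 = 1.7500, f(x_0) = 10.070555, coefficient = 1
x_1 = 2.4375, f(x_1) = 27.895710, coefficient = 4
x_2 = 3.1250, f(x_2) = 71.124672, coefficient = 2
x_3 = 3.8125, f(x_3) = 172.566927, coefficient = 4
x_4 = 4.5000, f(x_4) = 405.077091, coefficient = 1

I ≈ (0.687500/3) × 1359.247538 = 311.494227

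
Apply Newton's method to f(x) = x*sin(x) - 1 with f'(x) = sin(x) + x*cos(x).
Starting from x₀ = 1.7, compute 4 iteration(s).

f(x) = x*sin(x) - 1
f'(x) = sin(x) + x*cos(x)
x₀ = 1.7

Newton-Raphson formula: x_{n+1} = x_n - f(x_n)/f'(x_n)

Iteration 1:
  f(1.700000) = 0.685830
  f'(1.700000) = 0.772629
  x_1 = 1.700000 - 0.685830/0.772629 = 0.812342
Iteration 2:
  f(0.812342) = -0.410320
  f'(0.812342) = 1.284629
  x_2 = 0.812342 - (-0.410320)/1.284629 = 1.131750
Iteration 3:
  f(1.131750) = 0.024412
  f'(1.131750) = 1.386238
  x_3 = 1.131750 - 0.024412/1.386238 = 1.114140
Iteration 4:
  f(1.114140) = -0.000024
  f'(1.114140) = 1.388811
  x_4 = 1.114140 - (-0.000024)/1.388811 = 1.114157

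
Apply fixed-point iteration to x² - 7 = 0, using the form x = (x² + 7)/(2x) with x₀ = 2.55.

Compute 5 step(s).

Equation: x² - 7 = 0
Fixed-point form: x = (x² + 7)/(2x)
x₀ = 2.55

x_1 = g(2.550000) = 2.647549
x_2 = g(2.647549) = 2.645752
x_3 = g(2.645752) = 2.645751
x_4 = g(2.645751) = 2.645751
x_5 = g(2.645751) = 2.645751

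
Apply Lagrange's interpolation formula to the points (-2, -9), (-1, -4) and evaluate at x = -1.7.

Lagrange interpolation formula:
P(x) = Σ yᵢ × Lᵢ(x)
where Lᵢ(x) = Π_{j≠i} (x - xⱼ)/(xᵢ - xⱼ)

L_0(-1.7) = (-1.7 - (-1))/(-2 - (-1)) = 0.700000
L_1(-1.7) = (-1.7 - (-2))/(-1 - (-2)) = 0.300000

P(-1.7) = (-9)×L_0(-1.7) + (-4)×L_1(-1.7)
P(-1.7) = -7.500000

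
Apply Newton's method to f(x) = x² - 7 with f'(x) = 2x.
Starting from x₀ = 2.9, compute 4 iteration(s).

f(x) = x² - 7
f'(x) = 2x
x₀ = 2.9

Newton-Raphson formula: x_{n+1} = x_n - f(x_n)/f'(x_n)

Iteration 1:
  f(2.900000) = 1.410000
  f'(2.900000) = 5.800000
  x_1 = 2.900000 - 1.410000/5.800000 = 2.656897
Iteration 2:
  f(2.656897) = 0.059099
  f'(2.656897) = 5.313793
  x_2 = 2.656897 - 0.059099/5.313793 = 2.645775
Iteration 3:
  f(2.645775) = 0.000124
  f'(2.645775) = 5.291549
  x_3 = 2.645775 - 0.000124/5.291549 = 2.645751
Iteration 4:
  f(2.645751) = 0.000000
  f'(2.645751) = 5.291503
  x_4 = 2.645751 - 0.000000/5.291503 = 2.645751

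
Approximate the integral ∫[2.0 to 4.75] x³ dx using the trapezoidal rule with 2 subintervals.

f(x) = x³
a = 2.0, b = 4.75, n = 2
h = (b - a)/n = 1.375000

Trapezoidal rule: (h/2)[f(x₀) + 2f(x₁) + 2f(x₂) + ... + f(xₙ)]

x_0 = 2.0000, f(x_0) = 8.000000, coefficient = 1
x_1 = 3.3750, f(x_1) = 38.443359, coefficient = 2
x_2 = 4.7500, f(x_2) = 107.171875, coefficient = 1

I ≈ (1.375000/2) × 192.058594 = 132.040283
Exact value: 123.266602
Error: 8.773682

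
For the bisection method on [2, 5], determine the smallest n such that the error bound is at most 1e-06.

We need (b-a)/2^n ≤ 1e-06
(5 - 2)/2^n ≤ 1e-06
3/2^n ≤ 1e-06
2^n ≥ 3000000
n ≥ log₂(3000000) = 21.52
n ≥ 22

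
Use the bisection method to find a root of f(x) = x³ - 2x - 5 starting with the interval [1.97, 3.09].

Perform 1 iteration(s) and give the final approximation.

f(x) = x³ - 2x - 5
Initial interval: [1.97, 3.09]

Iteration 1:
  c_1 = (1.970000 + 3.090000)/2 = 2.530000
  f(c_1) = f(2.530000) = 6.134277
  f(a) × f(c) < 0, new interval: [1.970000, 2.530000]

After 1 iteration(s), the approximation is c_1 = 2.530000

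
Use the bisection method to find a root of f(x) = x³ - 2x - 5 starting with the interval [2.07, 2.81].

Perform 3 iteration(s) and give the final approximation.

f(x) = x³ - 2x - 5
Initial interval: [2.07, 2.81]

Iteration 1:
  c_1 = (2.070000 + 2.810000)/2 = 2.440000
  f(c_1) = f(2.440000) = 4.646784
  f(a) × f(c) < 0, new interval: [2.070000, 2.440000]
Iteration 2:
  c_2 = (2.070000 + 2.440000)/2 = 2.255000
  f(c_2) = f(2.255000) = 1.956731
  f(a) × f(c) < 0, new interval: [2.070000, 2.255000]
Iteration 3:
  c_3 = (2.070000 + 2.255000)/2 = 2.162500
  f(c_3) = f(2.162500) = 0.787729
  f(a) × f(c) < 0, new interval: [2.070000, 2.162500]

After 3 iteration(s), the approximation is c_3 = 2.162500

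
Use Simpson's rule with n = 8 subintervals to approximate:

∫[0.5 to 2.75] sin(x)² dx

f(x) = sin(x)²
a = 0.5, b = 2.75, n = 8
h = (b - a)/n = 0.281250

Simpson's rule: (h/3)[f(x₀) + 4f(x₁) + 2f(x₂) + ... + f(xₙ)]

x_0 = 0.5000, f(x_0) = 0.229849, coefficient = 1
x_1 = 0.7812, f(x_1) = 0.495852, coefficient = 4
x_2 = 1.0625, f(x_2) = 0.763133, coefficient = 2
x_3 = 1.3438, f(x_3) = 0.949330, coefficient = 4
x_4 = 1.6250, f(x_4) = 0.997065, coefficient = 2
x_5 = 1.9062, f(x_5) = 0.891629, coefficient = 4
x_6 = 2.1875, f(x_6) = 0.665512, coefficient = 2
x_7 = 2.4688, f(x_7) = 0.388393, coefficient = 4
x_8 = 2.7500, f(x_8) = 0.145665, coefficient = 1

I ≈ (0.281250/3) × 16.127747 = 1.511976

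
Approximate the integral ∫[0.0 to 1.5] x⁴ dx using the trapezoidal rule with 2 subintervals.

f(x) = x⁴
a = 0.0, b = 1.5, n = 2
h = (b - a)/n = 0.750000

Trapezoidal rule: (h/2)[f(x₀) + 2f(x₁) + 2f(x₂) + ... + f(xₙ)]

x_0 = 0.0000, f(x_0) = 0.000000, coefficient = 1
x_1 = 0.7500, f(x_1) = 0.316406, coefficient = 2
x_2 = 1.5000, f(x_2) = 5.062500, coefficient = 1

I ≈ (0.750000/2) × 5.695312 = 2.135742
Exact value: 1.518750
Error: 0.616992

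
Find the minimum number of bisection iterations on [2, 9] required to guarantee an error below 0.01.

We need (b-a)/2^n ≤ 0.01
(9 - 2)/2^n ≤ 0.01
7/2^n ≤ 0.01
2^n ≥ 700
n ≥ log₂(700) = 9.45
n ≥ 10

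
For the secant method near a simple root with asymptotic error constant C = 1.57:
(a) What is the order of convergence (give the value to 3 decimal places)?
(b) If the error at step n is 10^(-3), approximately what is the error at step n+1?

(a) Secant method has superlinear convergence with order φ = (1+√5)/2 ≈ 1.618.
    This means |e_{n+1}| ≈ C|e_n|^1.618.

(b) With |e_n| = 10^(-3) and C = 1.57:
    |e_{n+1}| ≈ 1.57 × (10^(-3))^1.618 = 1.57 × 10^(-4.85)

(a) ≈ 1.618 (golden ratio); (b) |e_{n+1}| ≈ 2.197e-05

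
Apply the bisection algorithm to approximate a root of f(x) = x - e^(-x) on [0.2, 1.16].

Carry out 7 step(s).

f(x) = x - e^(-x)
Initial interval: [0.2, 1.16]

Iteration 1:
  c_1 = (0.200000 + 1.160000)/2 = 0.680000
  f(c_1) = f(0.680000) = 0.173383
  f(a) × f(c) < 0, new interval: [0.200000, 0.680000]
Iteration 2:
  c_2 = (0.200000 + 0.680000)/2 = 0.440000
  f(c_2) = f(0.440000) = -0.204036
  f(a) × f(c) ≥ 0, new interval: [0.440000, 0.680000]
Iteration 3:
  c_3 = (0.440000 + 0.680000)/2 = 0.560000
  f(c_3) = f(0.560000) = -0.011209
  f(a) × f(c) ≥ 0, new interval: [0.560000, 0.680000]
Iteration 4:
  c_4 = (0.560000 + 0.680000)/2 = 0.620000
  f(c_4) = f(0.620000) = 0.082056
  f(a) × f(c) < 0, new interval: [0.560000, 0.620000]
Iteration 5:
  c_5 = (0.560000 + 0.620000)/2 = 0.590000
  f(c_5) = f(0.590000) = 0.035673
  f(a) × f(c) < 0, new interval: [0.560000, 0.590000]
Iteration 6:
  c_6 = (0.560000 + 0.590000)/2 = 0.575000
  f(c_6) = f(0.575000) = 0.012295
  f(a) × f(c) < 0, new interval: [0.560000, 0.575000]
Iteration 7:
  c_7 = (0.560000 + 0.575000)/2 = 0.567500
  f(c_7) = f(0.567500) = 0.000559
  f(a) × f(c) < 0, new interval: [0.560000, 0.567500]

After 7 iteration(s), the approximation is c_7 = 0.567500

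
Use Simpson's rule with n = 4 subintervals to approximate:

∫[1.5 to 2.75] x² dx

f(x) = x²
a = 1.5, b = 2.75, n = 4
h = (b - a)/n = 0.312500

Simpson's rule: (h/3)[f(x₀) + 4f(x₁) + 2f(x₂) + ... + f(xₙ)]

x_0 = 1.5000, f(x_0) = 2.250000, coefficient = 1
x_1 = 1.8125, f(x_1) = 3.285156, coefficient = 4
x_2 = 2.1250, f(x_2) = 4.515625, coefficient = 2
x_3 = 2.4375, f(x_3) = 5.941406, coefficient = 4
x_4 = 2.7500, f(x_4) = 7.562500, coefficient = 1

I ≈ (0.312500/3) × 55.750000 = 5.807292
Exact value: 5.807292
Error: 0.000000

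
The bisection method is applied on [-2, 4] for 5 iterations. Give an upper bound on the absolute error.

Bisection error bound: |error| ≤ (b-a)/2^n
|error| ≤ (4 - (-2))/2^5 = 6/2^5
|error| ≤ 0.1875000000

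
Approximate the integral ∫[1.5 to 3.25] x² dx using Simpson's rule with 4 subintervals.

f(x) = x²
a = 1.5, b = 3.25, n = 4
h = (b - a)/n = 0.437500

Simpson's rule: (h/3)[f(x₀) + 4f(x₁) + 2f(x₂) + ... + f(xₙ)]

x_0 = 1.5000, f(x_0) = 2.250000, coefficient = 1
x_1 = 1.9375, f(x_1) = 3.753906, coefficient = 4
x_2 = 2.3750, f(x_2) = 5.640625, coefficient = 2
x_3 = 2.8125, f(x_3) = 7.910156, coefficient = 4
x_4 = 3.2500, f(x_4) = 10.562500, coefficient = 1

I ≈ (0.437500/3) × 70.750000 = 10.317708
Exact value: 10.317708
Error: 0.000000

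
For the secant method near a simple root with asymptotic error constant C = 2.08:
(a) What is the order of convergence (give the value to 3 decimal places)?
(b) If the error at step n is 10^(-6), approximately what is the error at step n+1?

(a) Secant method has superlinear convergence with order φ = (1+√5)/2 ≈ 1.618.
    This means |e_{n+1}| ≈ C|e_n|^1.618.

(b) With |e_n| = 10^(-6) and C = 2.08:
    |e_{n+1}| ≈ 2.08 × (10^(-6))^1.618 = 2.08 × 10^(-9.71)

(a) ≈ 1.618 (golden ratio); (b) |e_{n+1}| ≈ 4.072e-10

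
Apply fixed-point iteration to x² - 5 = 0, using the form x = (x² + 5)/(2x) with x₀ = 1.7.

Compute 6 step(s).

Equation: x² - 5 = 0
Fixed-point form: x = (x² + 5)/(2x)
x₀ = 1.7

x_1 = g(1.700000) = 2.320588
x_2 = g(2.320588) = 2.237607
x_3 = g(2.237607) = 2.236069
x_4 = g(2.236069) = 2.236068
x_5 = g(2.236068) = 2.236068
x_6 = g(2.236068) = 2.236068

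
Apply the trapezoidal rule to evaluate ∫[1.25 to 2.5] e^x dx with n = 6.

f(x) = e^x
a = 1.25, b = 2.5, n = 6
h = (b - a)/n = 0.208333

Trapezoidal rule: (h/2)[f(x₀) + 2f(x₁) + 2f(x₂) + ... + f(xₙ)]

x_0 = 1.2500, f(x_0) = 3.490343, coefficient = 1
x_1 = 1.4583, f(x_1) = 4.298789, coefficient = 2
x_2 = 1.6667, f(x_2) = 5.294490, coefficient = 2
x_3 = 1.8750, f(x_3) = 6.520819, coefficient = 2
x_4 = 2.0833, f(x_4) = 8.031195, coefficient = 2
x_5 = 2.2917, f(x_5) = 9.891410, coefficient = 2
x_6 = 2.5000, f(x_6) = 12.182494, coefficient = 1

I ≈ (0.208333/2) × 83.746242 = 8.723567
Exact value: 8.692151
Error: 0.031416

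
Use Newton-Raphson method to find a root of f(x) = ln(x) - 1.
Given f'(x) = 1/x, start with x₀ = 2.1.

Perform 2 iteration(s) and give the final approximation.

f(x) = ln(x) - 1
f'(x) = 1/x
x₀ = 2.1

Newton-Raphson formula: x_{n+1} = x_n - f(x_n)/f'(x_n)

Iteration 1:
  f(2.100000) = -0.258063
  f'(2.100000) = 0.476190
  x_1 = 2.100000 - (-0.258063)/0.476190 = 2.641932
Iteration 2:
  f(2.641932) = -0.028490
  f'(2.641932) = 0.378511
  x_2 = 2.641932 - (-0.028490)/0.378511 = 2.717199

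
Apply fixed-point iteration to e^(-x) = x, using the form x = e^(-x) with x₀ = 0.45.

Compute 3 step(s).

Equation: e^(-x) = x
Fixed-point form: x = e^(-x)
x₀ = 0.45

x_1 = g(0.450000) = 0.637628
x_2 = g(0.637628) = 0.528545
x_3 = g(0.528545) = 0.589462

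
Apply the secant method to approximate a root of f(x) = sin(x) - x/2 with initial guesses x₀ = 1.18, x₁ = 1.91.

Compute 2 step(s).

f(x) = sin(x) - x/2
x₀ = 1.18, x₁ = 1.91

Secant formula: x_{n+1} = x_n - f(x_n)(x_n - x_{n-1})/(f(x_n) - f(x_{n-1}))

Iteration 1:
  f(1.180000) = 0.334606
  f(1.910000) = -0.011980
  x_2 = 1.910000 - (-0.011980)×(1.910000 - 1.180000)/(-0.011980 - 0.334606)
       = 1.884767
Iteration 2:
  f(1.910000) = -0.011980
  f(1.884767) = 0.008731
  x_3 = 1.884767 - 0.008731×(1.884767 - 1.910000)/(0.008731 - (-0.011980))
       = 1.895404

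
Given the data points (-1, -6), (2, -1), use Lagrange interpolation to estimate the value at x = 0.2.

Lagrange interpolation formula:
P(x) = Σ yᵢ × Lᵢ(x)
where Lᵢ(x) = Π_{j≠i} (x - xⱼ)/(xᵢ - xⱼ)

L_0(0.2) = (0.2 - 2)/(-1 - 2) = 0.600000
L_1(0.2) = (0.2 - (-1))/(2 - (-1)) = 0.400000

P(0.2) = (-6)×L_0(0.2) + (-1)×L_1(0.2)
P(0.2) = -4.000000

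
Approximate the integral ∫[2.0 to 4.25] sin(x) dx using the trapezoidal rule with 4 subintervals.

f(x) = sin(x)
a = 2.0, b = 4.25, n = 4
h = (b - a)/n = 0.562500

Trapezoidal rule: (h/2)[f(x₀) + 2f(x₁) + 2f(x₂) + ... + f(xₙ)]

x_0 = 2.0000, f(x_0) = 0.909297, coefficient = 1
x_1 = 2.5625, f(x_1) = 0.547265, coefficient = 2
x_2 = 3.1250, f(x_2) = 0.016592, coefficient = 2
x_3 = 3.6875, f(x_3) = -0.519194, coefficient = 2
x_4 = 4.2500, f(x_4) = -0.894989, coefficient = 1

I ≈ (0.562500/2) × 0.103634 = 0.029147
Exact value: 0.029941
Error: 0.000794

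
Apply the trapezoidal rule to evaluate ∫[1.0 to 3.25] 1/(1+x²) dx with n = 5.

f(x) = 1/(1+x²)
a = 1.0, b = 3.25, n = 5
h = (b - a)/n = 0.450000

Trapezoidal rule: (h/2)[f(x₀) + 2f(x₁) + 2f(x₂) + ... + f(xₙ)]

x_0 = 1.0000, f(x_0) = 0.500000, coefficient = 1
x_1 = 1.4500, f(x_1) = 0.322321, coefficient = 2
x_2 = 1.9000, f(x_2) = 0.216920, coefficient = 2
x_3 = 2.3500, f(x_3) = 0.153315, coefficient = 2
x_4 = 2.8000, f(x_4) = 0.113122, coefficient = 2
x_5 = 3.2500, f(x_5) = 0.086486, coefficient = 1

I ≈ (0.450000/2) × 2.197843 = 0.494515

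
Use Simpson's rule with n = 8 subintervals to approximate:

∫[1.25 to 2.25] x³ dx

f(x) = x³
a = 1.25, b = 2.25, n = 8
h = (b - a)/n = 0.125000

Simpson's rule: (h/3)[f(x₀) + 4f(x₁) + 2f(x₂) + ... + f(xₙ)]

x_0 = 1.2500, f(x_0) = 1.953125, coefficient = 1
x_1 = 1.3750, f(x_1) = 2.599609, coefficient = 4
x_2 = 1.5000, f(x_2) = 3.375000, coefficient = 2
x_3 = 1.6250, f(x_3) = 4.291016, coefficient = 4
x_4 = 1.7500, f(x_4) = 5.359375, coefficient = 2
x_5 = 1.8750, f(x_5) = 6.591797, coefficient = 4
x_6 = 2.0000, f(x_6) = 8.000000, coefficient = 2
x_7 = 2.1250, f(x_7) = 9.595703, coefficient = 4
x_8 = 2.2500, f(x_8) = 11.390625, coefficient = 1

I ≈ (0.125000/3) × 139.125000 = 5.796875
Exact value: 5.796875
Error: 0.000000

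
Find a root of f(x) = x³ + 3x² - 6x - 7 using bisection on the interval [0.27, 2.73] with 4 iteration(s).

f(x) = x³ + 3x² - 6x - 7
Initial interval: [0.27, 2.73]

Iteration 1:
  c_1 = (0.270000 + 2.730000)/2 = 1.500000
  f(c_1) = f(1.500000) = -5.875000
  f(a) × f(c) ≥ 0, new interval: [1.500000, 2.730000]
Iteration 2:
  c_2 = (1.500000 + 2.730000)/2 = 2.115000
  f(c_2) = f(2.115000) = 3.190546
  f(a) × f(c) < 0, new interval: [1.500000, 2.115000]
Iteration 3:
  c_3 = (1.500000 + 2.115000)/2 = 1.807500
  f(c_3) = f(1.807500) = -2.138627
  f(a) × f(c) ≥ 0, new interval: [1.807500, 2.115000]
Iteration 4:
  c_4 = (1.807500 + 2.115000)/2 = 1.961250
  f(c_4) = f(1.961250) = 0.315956
  f(a) × f(c) < 0, new interval: [1.807500, 1.961250]

After 4 iteration(s), the approximation is c_4 = 1.961250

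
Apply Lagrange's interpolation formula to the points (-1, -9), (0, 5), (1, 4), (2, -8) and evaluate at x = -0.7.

Lagrange interpolation formula:
P(x) = Σ yᵢ × Lᵢ(x)
where Lᵢ(x) = Π_{j≠i} (x - xⱼ)/(xᵢ - xⱼ)

L_0(-0.7) = (-0.7 - 0)/(-1 - 0) × (-0.7 - 1)/(-1 - 1) × (-0.7 - 2)/(-1 - 2) = 0.535500
L_1(-0.7) = (-0.7 - (-1))/(0 - (-1)) × (-0.7 - 1)/(0 - 1) × (-0.7 - 2)/(0 - 2) = 0.688500
L_2(-0.7) = (-0.7 - (-1))/(1 - (-1)) × (-0.7 - 0)/(1 - 0) × (-0.7 - 2)/(1 - 2) = -0.283500
L_3(-0.7) = (-0.7 - (-1))/(2 - (-1)) × (-0.7 - 0)/(2 - 0) × (-0.7 - 1)/(2 - 1) = 0.059500

P(-0.7) = (-9)×L_0(-0.7) + 5×L_1(-0.7) + 4×L_2(-0.7) + (-8)×L_3(-0.7)
P(-0.7) = -2.987000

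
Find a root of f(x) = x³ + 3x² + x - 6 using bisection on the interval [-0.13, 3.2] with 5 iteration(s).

f(x) = x³ + 3x² + x - 6
Initial interval: [-0.13, 3.2]

Iteration 1:
  c_1 = (-0.130000 + 3.200000)/2 = 1.535000
  f(c_1) = f(1.535000) = 6.220480
  f(a) × f(c) < 0, new interval: [-0.130000, 1.535000]
Iteration 2:
  c_2 = (-0.130000 + 1.535000)/2 = 0.702500
  f(c_2) = f(0.702500) = -3.470293
  f(a) × f(c) ≥ 0, new interval: [0.702500, 1.535000]
Iteration 3:
  c_3 = (0.702500 + 1.535000)/2 = 1.118750
  f(c_3) = f(1.118750) = 0.273784
  f(a) × f(c) < 0, new interval: [0.702500, 1.118750]
Iteration 4:
  c_4 = (0.702500 + 1.118750)/2 = 0.910625
  f(c_4) = f(0.910625) = -1.846537
  f(a) × f(c) ≥ 0, new interval: [0.910625, 1.118750]
Iteration 5:
  c_5 = (0.910625 + 1.118750)/2 = 1.014688
  f(c_5) = f(1.014688) = -0.851827
  f(a) × f(c) ≥ 0, new interval: [1.014688, 1.118750]

After 5 iteration(s), the approximation is c_5 = 1.014688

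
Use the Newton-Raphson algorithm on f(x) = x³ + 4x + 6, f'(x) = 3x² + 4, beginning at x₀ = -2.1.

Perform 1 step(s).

f(x) = x³ + 4x + 6
f'(x) = 3x² + 4
x₀ = -2.1

Newton-Raphson formula: x_{n+1} = x_n - f(x_n)/f'(x_n)

Iteration 1:
  f(-2.100000) = -11.661000
  f'(-2.100000) = 17.230000
  x_1 = -2.100000 - (-11.661000)/17.230000 = -1.423215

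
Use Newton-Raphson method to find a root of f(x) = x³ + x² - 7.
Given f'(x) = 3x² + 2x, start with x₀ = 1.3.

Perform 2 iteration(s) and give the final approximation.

f(x) = x³ + x² - 7
f'(x) = 3x² + 2x
x₀ = 1.3

Newton-Raphson formula: x_{n+1} = x_n - f(x_n)/f'(x_n)

Iteration 1:
  f(1.300000) = -3.113000
  f'(1.300000) = 7.670000
  x_1 = 1.300000 - (-3.113000)/7.670000 = 1.705867
Iteration 2:
  f(1.705867) = 0.874025
  f'(1.705867) = 12.141681
  x_2 = 1.705867 - 0.874025/12.141681 = 1.633882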